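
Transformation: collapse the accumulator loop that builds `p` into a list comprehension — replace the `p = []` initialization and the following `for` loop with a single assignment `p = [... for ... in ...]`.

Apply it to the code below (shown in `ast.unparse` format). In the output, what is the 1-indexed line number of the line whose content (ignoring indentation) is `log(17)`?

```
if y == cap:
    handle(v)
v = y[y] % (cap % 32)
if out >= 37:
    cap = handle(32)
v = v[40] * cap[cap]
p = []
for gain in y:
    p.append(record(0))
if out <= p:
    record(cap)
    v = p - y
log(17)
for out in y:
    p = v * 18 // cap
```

Transformed code:
if y == cap:
    handle(v)
v = y[y] % (cap % 32)
if out >= 37:
    cap = handle(32)
v = v[40] * cap[cap]
p = [record(0) for gain in y]
if out <= p:
    record(cap)
    v = p - y
log(17)
for out in y:
    p = v * 18 // cap

11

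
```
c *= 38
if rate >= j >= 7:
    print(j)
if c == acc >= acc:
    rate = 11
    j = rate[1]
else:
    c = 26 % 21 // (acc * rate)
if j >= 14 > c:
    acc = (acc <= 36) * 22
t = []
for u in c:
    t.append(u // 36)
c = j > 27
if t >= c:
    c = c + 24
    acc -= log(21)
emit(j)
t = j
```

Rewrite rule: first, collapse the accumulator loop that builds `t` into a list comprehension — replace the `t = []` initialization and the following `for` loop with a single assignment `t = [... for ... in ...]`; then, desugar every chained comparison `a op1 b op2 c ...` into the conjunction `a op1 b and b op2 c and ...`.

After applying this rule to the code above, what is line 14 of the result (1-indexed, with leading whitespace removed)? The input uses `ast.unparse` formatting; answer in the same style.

c = c + 24

Transformed code:
c *= 38
if rate >= j and j >= 7:
    print(j)
if c == acc and acc >= acc:
    rate = 11
    j = rate[1]
else:
    c = 26 % 21 // (acc * rate)
if j >= 14 and 14 > c:
    acc = (acc <= 36) * 22
t = [u // 36 for u in c]
c = j > 27
if t >= c:
    c = c + 24
    acc -= log(21)
emit(j)
t = j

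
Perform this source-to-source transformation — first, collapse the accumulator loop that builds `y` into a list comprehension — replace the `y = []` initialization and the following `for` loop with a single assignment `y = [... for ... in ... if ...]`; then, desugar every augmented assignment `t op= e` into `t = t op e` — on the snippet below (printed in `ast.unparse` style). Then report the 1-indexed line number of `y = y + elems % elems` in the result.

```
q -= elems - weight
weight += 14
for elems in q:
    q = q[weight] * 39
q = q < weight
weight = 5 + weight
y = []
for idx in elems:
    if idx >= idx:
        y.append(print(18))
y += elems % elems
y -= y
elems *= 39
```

8

Transformed code:
q = q - (elems - weight)
weight = weight + 14
for elems in q:
    q = q[weight] * 39
q = q < weight
weight = 5 + weight
y = [print(18) for idx in elems if idx >= idx]
y = y + elems % elems
y = y - y
elems = elems * 39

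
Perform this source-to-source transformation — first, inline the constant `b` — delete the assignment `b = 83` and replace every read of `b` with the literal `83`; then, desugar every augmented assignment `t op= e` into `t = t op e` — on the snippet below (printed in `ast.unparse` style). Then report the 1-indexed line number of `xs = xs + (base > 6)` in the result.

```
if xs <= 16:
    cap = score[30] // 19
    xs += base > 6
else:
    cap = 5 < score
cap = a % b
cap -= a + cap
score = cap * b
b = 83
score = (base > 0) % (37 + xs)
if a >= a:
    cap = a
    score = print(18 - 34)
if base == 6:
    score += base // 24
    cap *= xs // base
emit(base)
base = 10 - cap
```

Transformed code:
if xs <= 16:
    cap = score[30] // 19
    xs = xs + (base > 6)
else:
    cap = 5 < score
cap = a % 83
cap = cap - (a + cap)
score = cap * 83
score = (base > 0) % (37 + xs)
if a >= a:
    cap = a
    score = print(18 - 34)
if base == 6:
    score = score + base // 24
    cap = cap * (xs // base)
emit(base)
base = 10 - cap

3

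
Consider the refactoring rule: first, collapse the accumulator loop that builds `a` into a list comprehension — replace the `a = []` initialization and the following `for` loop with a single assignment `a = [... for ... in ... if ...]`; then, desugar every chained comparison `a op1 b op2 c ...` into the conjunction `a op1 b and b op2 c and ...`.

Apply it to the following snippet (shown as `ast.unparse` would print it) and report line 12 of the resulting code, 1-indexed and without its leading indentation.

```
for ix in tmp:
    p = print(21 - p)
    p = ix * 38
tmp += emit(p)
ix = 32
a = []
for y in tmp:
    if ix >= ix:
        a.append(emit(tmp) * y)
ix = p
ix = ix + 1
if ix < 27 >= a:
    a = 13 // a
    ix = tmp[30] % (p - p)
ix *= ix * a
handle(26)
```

Transformed code:
for ix in tmp:
    p = print(21 - p)
    p = ix * 38
tmp += emit(p)
ix = 32
a = [emit(tmp) * y for y in tmp if ix >= ix]
ix = p
ix = ix + 1
if ix < 27 and 27 >= a:
    a = 13 // a
    ix = tmp[30] % (p - p)
ix *= ix * a
handle(26)

ix *= ix * a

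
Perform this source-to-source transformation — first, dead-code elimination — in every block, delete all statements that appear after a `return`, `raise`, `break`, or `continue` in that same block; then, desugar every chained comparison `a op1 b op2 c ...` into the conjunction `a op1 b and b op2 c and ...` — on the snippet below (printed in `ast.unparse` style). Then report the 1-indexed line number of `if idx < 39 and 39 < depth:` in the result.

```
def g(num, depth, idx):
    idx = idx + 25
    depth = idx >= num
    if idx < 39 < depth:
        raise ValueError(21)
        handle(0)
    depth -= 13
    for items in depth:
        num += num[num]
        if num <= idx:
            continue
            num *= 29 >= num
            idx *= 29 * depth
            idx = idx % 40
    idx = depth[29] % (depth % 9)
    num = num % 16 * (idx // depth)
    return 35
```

Transformed code:
def g(num, depth, idx):
    idx = idx + 25
    depth = idx >= num
    if idx < 39 and 39 < depth:
        raise ValueError(21)
    depth -= 13
    for items in depth:
        num += num[num]
        if num <= idx:
            continue
    idx = depth[29] % (depth % 9)
    num = num % 16 * (idx // depth)
    return 35

4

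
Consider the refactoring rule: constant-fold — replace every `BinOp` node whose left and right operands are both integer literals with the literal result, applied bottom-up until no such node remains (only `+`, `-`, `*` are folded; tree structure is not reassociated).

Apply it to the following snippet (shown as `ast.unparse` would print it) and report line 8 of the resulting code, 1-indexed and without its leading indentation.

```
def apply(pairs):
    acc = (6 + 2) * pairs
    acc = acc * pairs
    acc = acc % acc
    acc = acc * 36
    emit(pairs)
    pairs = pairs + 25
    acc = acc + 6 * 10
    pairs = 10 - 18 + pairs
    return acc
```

acc = acc + 60

Transformed code:
def apply(pairs):
    acc = 8 * pairs
    acc = acc * pairs
    acc = acc % acc
    acc = acc * 36
    emit(pairs)
    pairs = pairs + 25
    acc = acc + 60
    pairs = -8 + pairs
    return acc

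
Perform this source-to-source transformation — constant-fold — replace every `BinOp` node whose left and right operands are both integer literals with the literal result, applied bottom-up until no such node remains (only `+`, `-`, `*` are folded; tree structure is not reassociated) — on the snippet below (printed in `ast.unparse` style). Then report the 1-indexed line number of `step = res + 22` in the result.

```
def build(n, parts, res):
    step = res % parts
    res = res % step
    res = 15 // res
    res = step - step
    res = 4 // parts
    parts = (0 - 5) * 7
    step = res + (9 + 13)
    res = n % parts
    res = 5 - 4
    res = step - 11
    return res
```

8

Transformed code:
def build(n, parts, res):
    step = res % parts
    res = res % step
    res = 15 // res
    res = step - step
    res = 4 // parts
    parts = -35
    step = res + 22
    res = n % parts
    res = 1
    res = step - 11
    return res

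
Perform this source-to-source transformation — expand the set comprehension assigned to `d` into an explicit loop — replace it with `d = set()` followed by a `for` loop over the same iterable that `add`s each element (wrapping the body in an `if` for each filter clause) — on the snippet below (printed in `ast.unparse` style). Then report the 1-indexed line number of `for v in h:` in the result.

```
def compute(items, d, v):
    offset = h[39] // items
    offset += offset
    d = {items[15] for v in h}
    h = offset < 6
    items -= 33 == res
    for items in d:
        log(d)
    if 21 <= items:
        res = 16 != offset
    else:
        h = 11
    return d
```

5

Transformed code:
def compute(items, d, v):
    offset = h[39] // items
    offset += offset
    d = set()
    for v in h:
        d.add(items[15])
    h = offset < 6
    items -= 33 == res
    for items in d:
        log(d)
    if 21 <= items:
        res = 16 != offset
    else:
        h = 11
    return d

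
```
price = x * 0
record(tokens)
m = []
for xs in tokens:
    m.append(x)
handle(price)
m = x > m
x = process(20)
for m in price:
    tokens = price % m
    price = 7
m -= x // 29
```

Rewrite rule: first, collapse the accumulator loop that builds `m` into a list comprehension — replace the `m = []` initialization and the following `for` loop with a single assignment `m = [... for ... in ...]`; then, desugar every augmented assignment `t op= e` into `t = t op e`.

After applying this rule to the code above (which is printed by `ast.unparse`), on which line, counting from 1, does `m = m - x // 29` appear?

Transformed code:
price = x * 0
record(tokens)
m = [x for xs in tokens]
handle(price)
m = x > m
x = process(20)
for m in price:
    tokens = price % m
    price = 7
m = m - x // 29

10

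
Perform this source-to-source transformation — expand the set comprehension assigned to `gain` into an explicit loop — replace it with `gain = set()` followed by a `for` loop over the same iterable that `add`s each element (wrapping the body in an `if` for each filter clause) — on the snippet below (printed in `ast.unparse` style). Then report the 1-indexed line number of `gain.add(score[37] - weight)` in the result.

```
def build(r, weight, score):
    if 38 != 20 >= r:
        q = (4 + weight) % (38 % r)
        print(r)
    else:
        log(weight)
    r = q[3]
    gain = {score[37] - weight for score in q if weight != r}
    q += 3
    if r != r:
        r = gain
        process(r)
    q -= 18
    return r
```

Transformed code:
def build(r, weight, score):
    if 38 != 20 >= r:
        q = (4 + weight) % (38 % r)
        print(r)
    else:
        log(weight)
    r = q[3]
    gain = set()
    for score in q:
        if weight != r:
            gain.add(score[37] - weight)
    q += 3
    if r != r:
        r = gain
        process(r)
    q -= 18
    return r

11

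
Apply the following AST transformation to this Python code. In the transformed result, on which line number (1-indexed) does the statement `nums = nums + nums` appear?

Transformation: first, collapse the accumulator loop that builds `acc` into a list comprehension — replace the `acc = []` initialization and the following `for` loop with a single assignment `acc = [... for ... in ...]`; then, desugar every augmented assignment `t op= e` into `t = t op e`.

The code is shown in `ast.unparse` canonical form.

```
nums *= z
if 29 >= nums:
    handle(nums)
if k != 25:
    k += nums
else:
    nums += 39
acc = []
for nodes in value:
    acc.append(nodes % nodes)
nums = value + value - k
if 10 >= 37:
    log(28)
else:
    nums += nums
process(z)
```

Transformed code:
nums = nums * z
if 29 >= nums:
    handle(nums)
if k != 25:
    k = k + nums
else:
    nums = nums + 39
acc = [nodes % nodes for nodes in value]
nums = value + value - k
if 10 >= 37:
    log(28)
else:
    nums = nums + nums
process(z)

13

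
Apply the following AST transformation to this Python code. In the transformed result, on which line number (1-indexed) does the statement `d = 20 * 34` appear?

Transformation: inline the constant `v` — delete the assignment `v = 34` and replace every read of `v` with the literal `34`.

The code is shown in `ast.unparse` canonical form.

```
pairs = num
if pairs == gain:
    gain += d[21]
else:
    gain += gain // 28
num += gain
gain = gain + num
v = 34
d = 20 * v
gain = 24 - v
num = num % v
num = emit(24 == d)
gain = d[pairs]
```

Transformed code:
pairs = num
if pairs == gain:
    gain += d[21]
else:
    gain += gain // 28
num += gain
gain = gain + num
d = 20 * 34
gain = 24 - 34
num = num % 34
num = emit(24 == d)
gain = d[pairs]

8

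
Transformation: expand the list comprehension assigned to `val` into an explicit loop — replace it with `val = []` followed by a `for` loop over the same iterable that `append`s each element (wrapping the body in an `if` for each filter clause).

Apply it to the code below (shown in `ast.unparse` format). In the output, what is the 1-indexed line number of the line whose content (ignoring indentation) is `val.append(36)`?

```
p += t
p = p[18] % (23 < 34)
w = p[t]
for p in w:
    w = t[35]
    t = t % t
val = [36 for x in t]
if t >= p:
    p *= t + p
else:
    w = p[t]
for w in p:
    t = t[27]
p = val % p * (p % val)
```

Transformed code:
p += t
p = p[18] % (23 < 34)
w = p[t]
for p in w:
    w = t[35]
    t = t % t
val = []
for x in t:
    val.append(36)
if t >= p:
    p *= t + p
else:
    w = p[t]
for w in p:
    t = t[27]
p = val % p * (p % val)

9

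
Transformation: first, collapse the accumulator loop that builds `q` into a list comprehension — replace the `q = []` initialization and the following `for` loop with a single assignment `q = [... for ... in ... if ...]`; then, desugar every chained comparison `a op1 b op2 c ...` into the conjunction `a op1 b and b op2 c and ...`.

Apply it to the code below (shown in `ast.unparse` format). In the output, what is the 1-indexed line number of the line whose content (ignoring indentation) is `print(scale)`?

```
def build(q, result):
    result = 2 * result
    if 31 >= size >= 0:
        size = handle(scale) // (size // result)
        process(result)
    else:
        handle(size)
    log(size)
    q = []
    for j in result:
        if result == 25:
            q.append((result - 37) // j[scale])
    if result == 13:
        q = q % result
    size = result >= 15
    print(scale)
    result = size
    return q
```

13

Transformed code:
def build(q, result):
    result = 2 * result
    if 31 >= size and size >= 0:
        size = handle(scale) // (size // result)
        process(result)
    else:
        handle(size)
    log(size)
    q = [(result - 37) // j[scale] for j in result if result == 25]
    if result == 13:
        q = q % result
    size = result >= 15
    print(scale)
    result = size
    return q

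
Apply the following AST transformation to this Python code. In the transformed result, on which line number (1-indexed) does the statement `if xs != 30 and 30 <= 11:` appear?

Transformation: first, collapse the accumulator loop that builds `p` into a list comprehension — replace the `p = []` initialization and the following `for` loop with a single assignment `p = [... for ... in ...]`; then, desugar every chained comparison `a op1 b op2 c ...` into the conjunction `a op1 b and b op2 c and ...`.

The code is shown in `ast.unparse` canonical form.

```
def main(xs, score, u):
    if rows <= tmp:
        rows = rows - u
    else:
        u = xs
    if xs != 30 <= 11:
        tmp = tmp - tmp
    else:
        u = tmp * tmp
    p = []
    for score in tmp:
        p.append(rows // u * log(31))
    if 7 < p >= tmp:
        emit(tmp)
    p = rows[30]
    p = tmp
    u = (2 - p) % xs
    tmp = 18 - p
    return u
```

6

Transformed code:
def main(xs, score, u):
    if rows <= tmp:
        rows = rows - u
    else:
        u = xs
    if xs != 30 and 30 <= 11:
        tmp = tmp - tmp
    else:
        u = tmp * tmp
    p = [rows // u * log(31) for score in tmp]
    if 7 < p and p >= tmp:
        emit(tmp)
    p = rows[30]
    p = tmp
    u = (2 - p) % xs
    tmp = 18 - p
    return u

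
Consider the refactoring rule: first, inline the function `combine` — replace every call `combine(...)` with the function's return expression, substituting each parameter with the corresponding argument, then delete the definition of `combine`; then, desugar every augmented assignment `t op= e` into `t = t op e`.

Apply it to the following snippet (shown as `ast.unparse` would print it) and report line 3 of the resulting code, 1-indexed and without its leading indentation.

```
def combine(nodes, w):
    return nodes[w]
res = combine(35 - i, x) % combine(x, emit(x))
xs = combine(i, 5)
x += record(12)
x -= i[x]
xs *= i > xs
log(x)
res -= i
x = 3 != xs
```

x = x + record(12)

Transformed code:
res = (35 - i)[x] % x[emit(x)]
xs = i[5]
x = x + record(12)
x = x - i[x]
xs = xs * (i > xs)
log(x)
res = res - i
x = 3 != xs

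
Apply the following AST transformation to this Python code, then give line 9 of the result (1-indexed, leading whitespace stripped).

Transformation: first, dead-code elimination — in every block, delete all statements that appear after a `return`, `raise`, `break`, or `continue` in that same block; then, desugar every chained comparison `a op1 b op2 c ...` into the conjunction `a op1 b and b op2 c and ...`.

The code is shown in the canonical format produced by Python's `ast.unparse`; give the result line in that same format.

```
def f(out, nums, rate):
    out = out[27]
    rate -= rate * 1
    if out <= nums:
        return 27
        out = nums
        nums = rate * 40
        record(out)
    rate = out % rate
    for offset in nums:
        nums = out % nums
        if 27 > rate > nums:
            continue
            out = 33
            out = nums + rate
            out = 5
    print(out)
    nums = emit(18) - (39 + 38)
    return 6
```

Transformed code:
def f(out, nums, rate):
    out = out[27]
    rate -= rate * 1
    if out <= nums:
        return 27
    rate = out % rate
    for offset in nums:
        nums = out % nums
        if 27 > rate and rate > nums:
            continue
    print(out)
    nums = emit(18) - (39 + 38)
    return 6

if 27 > rate and rate > nums:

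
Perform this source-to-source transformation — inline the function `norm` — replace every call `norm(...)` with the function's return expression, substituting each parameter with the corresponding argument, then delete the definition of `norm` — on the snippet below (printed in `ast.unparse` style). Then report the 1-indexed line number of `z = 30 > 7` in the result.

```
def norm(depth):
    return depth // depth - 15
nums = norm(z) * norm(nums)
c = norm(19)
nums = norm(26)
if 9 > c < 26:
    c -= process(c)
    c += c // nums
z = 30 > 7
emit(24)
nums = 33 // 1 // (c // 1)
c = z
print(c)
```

Transformed code:
nums = (z // z - 15) * (nums // nums - 15)
c = 19 // 19 - 15
nums = 26 // 26 - 15
if 9 > c < 26:
    c -= process(c)
    c += c // nums
z = 30 > 7
emit(24)
nums = 33 // 1 // (c // 1)
c = z
print(c)

7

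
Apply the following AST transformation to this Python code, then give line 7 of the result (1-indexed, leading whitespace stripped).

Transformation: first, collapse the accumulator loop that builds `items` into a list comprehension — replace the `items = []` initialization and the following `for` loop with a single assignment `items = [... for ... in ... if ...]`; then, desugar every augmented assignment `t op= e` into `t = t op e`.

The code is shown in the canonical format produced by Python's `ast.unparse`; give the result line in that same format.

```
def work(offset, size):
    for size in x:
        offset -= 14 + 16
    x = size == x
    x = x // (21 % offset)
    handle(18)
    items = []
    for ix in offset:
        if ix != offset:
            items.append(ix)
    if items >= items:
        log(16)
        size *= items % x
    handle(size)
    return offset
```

Transformed code:
def work(offset, size):
    for size in x:
        offset = offset - (14 + 16)
    x = size == x
    x = x // (21 % offset)
    handle(18)
    items = [ix for ix in offset if ix != offset]
    if items >= items:
        log(16)
        size = size * (items % x)
    handle(size)
    return offset

items = [ix for ix in offset if ix != offset]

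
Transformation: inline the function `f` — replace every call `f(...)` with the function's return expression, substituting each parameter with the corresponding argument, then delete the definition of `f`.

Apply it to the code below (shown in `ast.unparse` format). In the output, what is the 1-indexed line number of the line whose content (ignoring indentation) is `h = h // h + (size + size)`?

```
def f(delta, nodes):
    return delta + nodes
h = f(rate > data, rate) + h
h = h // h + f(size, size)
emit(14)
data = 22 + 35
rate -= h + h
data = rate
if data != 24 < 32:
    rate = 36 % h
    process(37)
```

Transformed code:
h = (rate > data) + rate + h
h = h // h + (size + size)
emit(14)
data = 22 + 35
rate -= h + h
data = rate
if data != 24 < 32:
    rate = 36 % h
    process(37)

2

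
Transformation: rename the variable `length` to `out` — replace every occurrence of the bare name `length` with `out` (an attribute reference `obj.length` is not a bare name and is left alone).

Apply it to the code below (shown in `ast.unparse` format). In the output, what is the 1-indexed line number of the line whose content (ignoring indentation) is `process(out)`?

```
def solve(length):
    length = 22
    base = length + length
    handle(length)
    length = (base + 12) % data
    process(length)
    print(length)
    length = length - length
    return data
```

6

Transformed code:
def solve(out):
    out = 22
    base = out + out
    handle(out)
    out = (base + 12) % data
    process(out)
    print(out)
    out = out - out
    return data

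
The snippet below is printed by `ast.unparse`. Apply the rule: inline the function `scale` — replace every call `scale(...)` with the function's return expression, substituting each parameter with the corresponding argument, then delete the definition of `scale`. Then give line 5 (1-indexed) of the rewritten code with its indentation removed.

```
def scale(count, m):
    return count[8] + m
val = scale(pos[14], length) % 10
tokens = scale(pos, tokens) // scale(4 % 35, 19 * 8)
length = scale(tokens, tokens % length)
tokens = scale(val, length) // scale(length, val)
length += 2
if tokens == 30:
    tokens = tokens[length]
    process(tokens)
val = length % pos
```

Transformed code:
val = (pos[14][8] + length) % 10
tokens = (pos[8] + tokens) // ((4 % 35)[8] + 19 * 8)
length = tokens[8] + tokens % length
tokens = (val[8] + length) // (length[8] + val)
length += 2
if tokens == 30:
    tokens = tokens[length]
    process(tokens)
val = length % pos

length += 2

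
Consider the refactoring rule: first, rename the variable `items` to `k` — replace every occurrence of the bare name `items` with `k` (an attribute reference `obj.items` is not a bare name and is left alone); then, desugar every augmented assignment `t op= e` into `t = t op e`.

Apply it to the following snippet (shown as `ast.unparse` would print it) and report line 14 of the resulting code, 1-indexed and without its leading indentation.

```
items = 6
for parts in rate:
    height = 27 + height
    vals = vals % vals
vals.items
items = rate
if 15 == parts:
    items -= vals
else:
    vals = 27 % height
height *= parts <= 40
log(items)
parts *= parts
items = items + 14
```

k = k + 14

Transformed code:
k = 6
for parts in rate:
    height = 27 + height
    vals = vals % vals
vals.items
k = rate
if 15 == parts:
    k = k - vals
else:
    vals = 27 % height
height = height * (parts <= 40)
log(k)
parts = parts * parts
k = k + 14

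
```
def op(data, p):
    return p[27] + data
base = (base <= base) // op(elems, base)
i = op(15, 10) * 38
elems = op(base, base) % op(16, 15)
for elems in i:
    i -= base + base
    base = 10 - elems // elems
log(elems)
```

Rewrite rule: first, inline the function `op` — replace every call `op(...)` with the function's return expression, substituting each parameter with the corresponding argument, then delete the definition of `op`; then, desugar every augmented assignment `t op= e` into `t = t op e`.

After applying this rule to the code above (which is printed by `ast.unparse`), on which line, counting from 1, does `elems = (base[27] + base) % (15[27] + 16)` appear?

3

Transformed code:
base = (base <= base) // (base[27] + elems)
i = (10[27] + 15) * 38
elems = (base[27] + base) % (15[27] + 16)
for elems in i:
    i = i - (base + base)
    base = 10 - elems // elems
log(elems)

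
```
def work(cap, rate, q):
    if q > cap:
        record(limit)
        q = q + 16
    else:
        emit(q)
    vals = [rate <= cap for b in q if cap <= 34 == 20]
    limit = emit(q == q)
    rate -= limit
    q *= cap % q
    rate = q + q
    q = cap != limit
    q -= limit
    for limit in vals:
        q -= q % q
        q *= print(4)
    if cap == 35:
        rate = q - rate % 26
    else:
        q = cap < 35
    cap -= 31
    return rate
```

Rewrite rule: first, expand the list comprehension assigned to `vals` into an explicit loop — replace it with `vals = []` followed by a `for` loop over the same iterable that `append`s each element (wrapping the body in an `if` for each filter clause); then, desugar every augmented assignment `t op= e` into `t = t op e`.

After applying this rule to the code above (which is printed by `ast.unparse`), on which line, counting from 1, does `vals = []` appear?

Transformed code:
def work(cap, rate, q):
    if q > cap:
        record(limit)
        q = q + 16
    else:
        emit(q)
    vals = []
    for b in q:
        if cap <= 34 == 20:
            vals.append(rate <= cap)
    limit = emit(q == q)
    rate = rate - limit
    q = q * (cap % q)
    rate = q + q
    q = cap != limit
    q = q - limit
    for limit in vals:
        q = q - q % q
        q = q * print(4)
    if cap == 35:
        rate = q - rate % 26
    else:
        q = cap < 35
    cap = cap - 31
    return rate

7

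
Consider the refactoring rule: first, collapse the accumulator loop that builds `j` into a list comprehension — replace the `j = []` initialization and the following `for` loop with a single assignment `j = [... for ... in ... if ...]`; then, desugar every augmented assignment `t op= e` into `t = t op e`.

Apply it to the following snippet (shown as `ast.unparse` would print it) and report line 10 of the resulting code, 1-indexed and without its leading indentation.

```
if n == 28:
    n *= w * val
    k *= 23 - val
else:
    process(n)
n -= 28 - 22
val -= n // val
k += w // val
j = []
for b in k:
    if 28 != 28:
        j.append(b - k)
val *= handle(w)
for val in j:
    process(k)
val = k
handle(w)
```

val = val * handle(w)

Transformed code:
if n == 28:
    n = n * (w * val)
    k = k * (23 - val)
else:
    process(n)
n = n - (28 - 22)
val = val - n // val
k = k + w // val
j = [b - k for b in k if 28 != 28]
val = val * handle(w)
for val in j:
    process(k)
val = k
handle(w)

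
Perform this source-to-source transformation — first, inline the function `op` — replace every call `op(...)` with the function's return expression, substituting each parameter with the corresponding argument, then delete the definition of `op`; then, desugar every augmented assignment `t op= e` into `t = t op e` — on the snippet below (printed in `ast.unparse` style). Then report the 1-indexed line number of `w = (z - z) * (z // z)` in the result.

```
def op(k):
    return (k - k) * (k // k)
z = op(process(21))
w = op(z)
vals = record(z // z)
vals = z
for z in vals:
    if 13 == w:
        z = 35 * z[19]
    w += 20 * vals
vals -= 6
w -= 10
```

2

Transformed code:
z = (process(21) - process(21)) * (process(21) // process(21))
w = (z - z) * (z // z)
vals = record(z // z)
vals = z
for z in vals:
    if 13 == w:
        z = 35 * z[19]
    w = w + 20 * vals
vals = vals - 6
w = w - 10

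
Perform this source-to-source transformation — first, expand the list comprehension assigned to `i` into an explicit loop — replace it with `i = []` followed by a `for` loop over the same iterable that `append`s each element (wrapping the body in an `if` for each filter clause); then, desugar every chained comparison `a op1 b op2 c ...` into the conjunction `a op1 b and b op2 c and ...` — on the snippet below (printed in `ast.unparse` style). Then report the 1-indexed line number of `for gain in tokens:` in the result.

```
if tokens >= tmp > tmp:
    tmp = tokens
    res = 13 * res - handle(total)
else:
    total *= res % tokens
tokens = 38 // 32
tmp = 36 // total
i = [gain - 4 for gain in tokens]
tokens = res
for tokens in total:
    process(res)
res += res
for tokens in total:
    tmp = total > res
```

Transformed code:
if tokens >= tmp and tmp > tmp:
    tmp = tokens
    res = 13 * res - handle(total)
else:
    total *= res % tokens
tokens = 38 // 32
tmp = 36 // total
i = []
for gain in tokens:
    i.append(gain - 4)
tokens = res
for tokens in total:
    process(res)
res += res
for tokens in total:
    tmp = total > res

9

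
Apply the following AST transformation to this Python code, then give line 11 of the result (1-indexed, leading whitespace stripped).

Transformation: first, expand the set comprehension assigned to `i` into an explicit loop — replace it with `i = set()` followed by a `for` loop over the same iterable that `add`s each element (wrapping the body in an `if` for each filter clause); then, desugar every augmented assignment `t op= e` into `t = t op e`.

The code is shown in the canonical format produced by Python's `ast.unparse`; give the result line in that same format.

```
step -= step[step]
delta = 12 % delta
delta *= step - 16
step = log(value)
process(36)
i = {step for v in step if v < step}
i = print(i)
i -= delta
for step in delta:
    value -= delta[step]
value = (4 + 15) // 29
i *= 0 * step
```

Transformed code:
step = step - step[step]
delta = 12 % delta
delta = delta * (step - 16)
step = log(value)
process(36)
i = set()
for v in step:
    if v < step:
        i.add(step)
i = print(i)
i = i - delta
for step in delta:
    value = value - delta[step]
value = (4 + 15) // 29
i = i * (0 * step)

i = i - delta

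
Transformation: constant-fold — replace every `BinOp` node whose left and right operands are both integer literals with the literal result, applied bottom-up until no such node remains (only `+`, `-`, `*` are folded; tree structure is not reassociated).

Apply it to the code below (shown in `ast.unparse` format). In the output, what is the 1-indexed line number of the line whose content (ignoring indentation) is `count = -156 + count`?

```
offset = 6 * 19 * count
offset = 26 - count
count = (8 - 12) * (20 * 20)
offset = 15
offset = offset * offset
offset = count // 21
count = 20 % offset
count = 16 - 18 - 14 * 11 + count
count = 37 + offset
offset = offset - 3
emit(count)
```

8

Transformed code:
offset = 114 * count
offset = 26 - count
count = -1600
offset = 15
offset = offset * offset
offset = count // 21
count = 20 % offset
count = -156 + count
count = 37 + offset
offset = offset - 3
emit(count)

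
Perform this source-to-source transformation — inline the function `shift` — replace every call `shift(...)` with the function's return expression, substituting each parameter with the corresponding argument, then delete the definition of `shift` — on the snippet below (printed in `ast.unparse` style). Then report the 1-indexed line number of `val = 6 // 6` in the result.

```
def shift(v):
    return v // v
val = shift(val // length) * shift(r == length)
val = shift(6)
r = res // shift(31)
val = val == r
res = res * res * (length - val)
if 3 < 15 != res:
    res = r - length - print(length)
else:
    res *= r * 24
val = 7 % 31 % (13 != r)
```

2

Transformed code:
val = val // length // (val // length) * ((r == length) // (r == length))
val = 6 // 6
r = res // (31 // 31)
val = val == r
res = res * res * (length - val)
if 3 < 15 != res:
    res = r - length - print(length)
else:
    res *= r * 24
val = 7 % 31 % (13 != r)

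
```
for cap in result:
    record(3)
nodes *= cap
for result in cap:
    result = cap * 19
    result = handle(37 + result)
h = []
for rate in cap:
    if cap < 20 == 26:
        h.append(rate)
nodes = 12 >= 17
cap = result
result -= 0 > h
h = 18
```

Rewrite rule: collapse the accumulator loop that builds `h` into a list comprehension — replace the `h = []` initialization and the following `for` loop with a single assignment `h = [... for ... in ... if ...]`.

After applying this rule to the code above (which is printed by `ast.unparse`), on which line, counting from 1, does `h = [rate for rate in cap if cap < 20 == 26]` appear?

Transformed code:
for cap in result:
    record(3)
nodes *= cap
for result in cap:
    result = cap * 19
    result = handle(37 + result)
h = [rate for rate in cap if cap < 20 == 26]
nodes = 12 >= 17
cap = result
result -= 0 > h
h = 18

7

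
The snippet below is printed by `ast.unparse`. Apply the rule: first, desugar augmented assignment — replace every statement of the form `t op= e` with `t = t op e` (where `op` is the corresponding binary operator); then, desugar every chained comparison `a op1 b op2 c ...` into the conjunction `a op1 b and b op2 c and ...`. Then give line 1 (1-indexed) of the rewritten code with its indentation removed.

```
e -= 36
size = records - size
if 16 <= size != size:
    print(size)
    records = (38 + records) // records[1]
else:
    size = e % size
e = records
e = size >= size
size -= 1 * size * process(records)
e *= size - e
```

e = e - 36

Transformed code:
e = e - 36
size = records - size
if 16 <= size and size != size:
    print(size)
    records = (38 + records) // records[1]
else:
    size = e % size
e = records
e = size >= size
size = size - 1 * size * process(records)
e = e * (size - e)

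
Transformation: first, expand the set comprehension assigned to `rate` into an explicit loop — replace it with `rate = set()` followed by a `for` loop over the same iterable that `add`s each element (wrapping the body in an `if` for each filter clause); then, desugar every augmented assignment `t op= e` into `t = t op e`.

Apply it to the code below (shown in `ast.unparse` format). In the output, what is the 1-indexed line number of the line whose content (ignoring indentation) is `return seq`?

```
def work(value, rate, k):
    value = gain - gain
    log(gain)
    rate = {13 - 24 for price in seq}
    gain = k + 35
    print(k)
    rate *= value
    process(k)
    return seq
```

Transformed code:
def work(value, rate, k):
    value = gain - gain
    log(gain)
    rate = set()
    for price in seq:
        rate.add(13 - 24)
    gain = k + 35
    print(k)
    rate = rate * value
    process(k)
    return seq

11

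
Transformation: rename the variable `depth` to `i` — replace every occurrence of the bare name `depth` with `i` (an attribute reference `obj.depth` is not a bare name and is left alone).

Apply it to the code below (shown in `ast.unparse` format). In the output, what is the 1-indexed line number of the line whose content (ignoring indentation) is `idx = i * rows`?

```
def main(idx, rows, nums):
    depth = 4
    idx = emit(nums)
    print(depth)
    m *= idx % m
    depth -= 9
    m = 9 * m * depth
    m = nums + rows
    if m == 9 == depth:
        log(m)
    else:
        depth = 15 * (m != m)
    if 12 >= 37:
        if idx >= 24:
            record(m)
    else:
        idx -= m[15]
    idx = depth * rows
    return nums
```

18

Transformed code:
def main(idx, rows, nums):
    i = 4
    idx = emit(nums)
    print(i)
    m *= idx % m
    i -= 9
    m = 9 * m * i
    m = nums + rows
    if m == 9 == i:
        log(m)
    else:
        i = 15 * (m != m)
    if 12 >= 37:
        if idx >= 24:
            record(m)
    else:
        idx -= m[15]
    idx = i * rows
    return nums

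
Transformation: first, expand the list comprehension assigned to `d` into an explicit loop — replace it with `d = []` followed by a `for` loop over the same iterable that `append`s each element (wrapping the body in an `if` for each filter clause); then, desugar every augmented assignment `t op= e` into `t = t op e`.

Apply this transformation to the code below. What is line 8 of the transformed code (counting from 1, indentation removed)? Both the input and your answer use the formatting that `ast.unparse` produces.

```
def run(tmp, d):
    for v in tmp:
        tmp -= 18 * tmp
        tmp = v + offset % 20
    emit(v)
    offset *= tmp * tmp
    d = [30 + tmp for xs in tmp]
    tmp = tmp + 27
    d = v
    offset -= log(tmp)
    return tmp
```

Transformed code:
def run(tmp, d):
    for v in tmp:
        tmp = tmp - 18 * tmp
        tmp = v + offset % 20
    emit(v)
    offset = offset * (tmp * tmp)
    d = []
    for xs in tmp:
        d.append(30 + tmp)
    tmp = tmp + 27
    d = v
    offset = offset - log(tmp)
    return tmp

for xs in tmp:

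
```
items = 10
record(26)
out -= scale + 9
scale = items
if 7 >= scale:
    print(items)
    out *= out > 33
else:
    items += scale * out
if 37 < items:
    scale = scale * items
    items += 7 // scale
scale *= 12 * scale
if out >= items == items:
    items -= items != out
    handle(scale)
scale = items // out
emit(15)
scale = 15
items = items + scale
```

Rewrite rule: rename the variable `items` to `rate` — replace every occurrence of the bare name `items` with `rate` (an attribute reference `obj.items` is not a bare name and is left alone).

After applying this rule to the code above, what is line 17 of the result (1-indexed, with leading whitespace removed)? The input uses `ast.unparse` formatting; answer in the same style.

Transformed code:
rate = 10
record(26)
out -= scale + 9
scale = rate
if 7 >= scale:
    print(rate)
    out *= out > 33
else:
    rate += scale * out
if 37 < rate:
    scale = scale * rate
    rate += 7 // scale
scale *= 12 * scale
if out >= rate == rate:
    rate -= rate != out
    handle(scale)
scale = rate // out
emit(15)
scale = 15
rate = rate + scale

scale = rate // out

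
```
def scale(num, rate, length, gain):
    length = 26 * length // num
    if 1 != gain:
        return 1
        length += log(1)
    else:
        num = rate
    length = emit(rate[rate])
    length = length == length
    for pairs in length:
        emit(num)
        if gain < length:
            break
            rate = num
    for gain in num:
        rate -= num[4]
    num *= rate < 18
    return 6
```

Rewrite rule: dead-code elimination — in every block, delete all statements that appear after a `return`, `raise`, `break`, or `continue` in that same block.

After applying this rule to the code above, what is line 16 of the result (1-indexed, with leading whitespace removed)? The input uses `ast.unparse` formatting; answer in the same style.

Transformed code:
def scale(num, rate, length, gain):
    length = 26 * length // num
    if 1 != gain:
        return 1
    else:
        num = rate
    length = emit(rate[rate])
    length = length == length
    for pairs in length:
        emit(num)
        if gain < length:
            break
    for gain in num:
        rate -= num[4]
    num *= rate < 18
    return 6

return 6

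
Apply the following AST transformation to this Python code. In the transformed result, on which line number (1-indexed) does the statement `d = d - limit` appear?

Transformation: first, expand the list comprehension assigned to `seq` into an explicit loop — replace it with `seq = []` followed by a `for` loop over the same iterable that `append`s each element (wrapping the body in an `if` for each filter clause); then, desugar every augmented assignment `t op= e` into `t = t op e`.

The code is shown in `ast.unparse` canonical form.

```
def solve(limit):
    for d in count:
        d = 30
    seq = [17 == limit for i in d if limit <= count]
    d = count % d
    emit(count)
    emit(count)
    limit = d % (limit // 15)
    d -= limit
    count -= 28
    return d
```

12

Transformed code:
def solve(limit):
    for d in count:
        d = 30
    seq = []
    for i in d:
        if limit <= count:
            seq.append(17 == limit)
    d = count % d
    emit(count)
    emit(count)
    limit = d % (limit // 15)
    d = d - limit
    count = count - 28
    return d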